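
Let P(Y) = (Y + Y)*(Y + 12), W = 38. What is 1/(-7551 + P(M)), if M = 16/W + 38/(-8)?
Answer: -2888/21999095 ≈ -0.00013128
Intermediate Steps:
M = -329/76 (M = 16/38 + 38/(-8) = 16*(1/38) + 38*(-⅛) = 8/19 - 19/4 = -329/76 ≈ -4.3289)
P(Y) = 2*Y*(12 + Y) (P(Y) = (2*Y)*(12 + Y) = 2*Y*(12 + Y))
1/(-7551 + P(M)) = 1/(-7551 + 2*(-329/76)*(12 - 329/76)) = 1/(-7551 + 2*(-329/76)*(583/76)) = 1/(-7551 - 191807/2888) = 1/(-21999095/2888) = -2888/21999095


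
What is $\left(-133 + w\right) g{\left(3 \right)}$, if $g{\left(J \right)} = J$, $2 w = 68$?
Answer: $-297$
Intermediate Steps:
$w = 34$ ($w = \frac{1}{2} \cdot 68 = 34$)
$\left(-133 + w\right) g{\left(3 \right)} = \left(-133 + 34\right) 3 = \left(-99\right) 3 = -297$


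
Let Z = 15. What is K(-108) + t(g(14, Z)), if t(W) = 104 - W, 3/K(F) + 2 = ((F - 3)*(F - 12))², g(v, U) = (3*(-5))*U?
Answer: 58371968945/177422398 ≈ 329.00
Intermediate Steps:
g(v, U) = -15*U
K(F) = 3/(-2 + (-12 + F)²*(-3 + F)²) (K(F) = 3/(-2 + ((F - 3)*(F - 12))²) = 3/(-2 + ((-3 + F)*(-12 + F))²) = 3/(-2 + ((-12 + F)*(-3 + F))²) = 3/(-2 + (-12 + F)²*(-3 + F)²))
K(-108) + t(g(14, Z)) = 3/(-2 + (-12 - 108)²*(-3 - 108)²) + (104 - (-15)*15) = 3/(-2 + (-120)²*(-111)²) + (104 - 1*(-225)) = 3/(-2 + 14400*12321) + (104 + 225) = 3/(-2 + 177422400) + 329 = 3/177422398 + 329 = 58371968945/177422398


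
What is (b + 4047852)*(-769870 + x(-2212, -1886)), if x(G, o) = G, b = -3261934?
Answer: -606793141276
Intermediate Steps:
(b + 4047852)*(-769870 + x(-2212, -1886)) = (-3261934 + 4047852)*(-769870 - 2212) = 785918*(-772082) = -606793141276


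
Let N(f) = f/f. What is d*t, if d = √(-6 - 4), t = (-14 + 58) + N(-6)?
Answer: 45*I*√10 ≈ 142.3*I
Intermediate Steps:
N(f) = 1
t = 45 (t = (-14 + 58) + 1 = 44 + 1 = 45)
d = I*√10 (d = √(-10) = I*√10 ≈ 3.1623*I)
d*t = (I*√10)*45 = 45*I*√10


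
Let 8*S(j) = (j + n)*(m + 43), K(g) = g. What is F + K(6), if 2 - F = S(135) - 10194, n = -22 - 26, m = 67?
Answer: 36023/4 ≈ 9005.8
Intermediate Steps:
n = -48
S(j) = -660 + 55*j/4 (S(j) = ((j - 48)*(67 + 43))/8 = ((-48 + j)*110)/8 = (-5280 + 110*j)/8 = -660 + 55*j/4)
F = 35999/4 (F = 2 - ((-660 + (55/4)*135) - 10194) = 2 - ((-660 + 7425/4) - 10194) = 2 - (4785/4 - 10194) = 2 - 1*(-35991/4) = 2 + 35991/4 = 35999/4 ≈ 8999.8)
F + K(6) = 35999/4 + 6 = 36023/4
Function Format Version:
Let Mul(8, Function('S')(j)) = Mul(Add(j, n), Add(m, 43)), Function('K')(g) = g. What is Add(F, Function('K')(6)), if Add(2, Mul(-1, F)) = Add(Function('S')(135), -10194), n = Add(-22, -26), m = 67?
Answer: Rational(36023, 4) ≈ 9005.8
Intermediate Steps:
n = -48
Function('S')(j) = Add(-660, Mul(Rational(55, 4), j)) (Function('S')(j) = Mul(Rational(1, 8), Mul(Add(j, -48), Add(67, 43))) = Mul(Rational(1, 8), Mul(Add(-48, j), 110)) = Mul(Rational(1, 8), Add(-5280, Mul(110, j))) = Add(-660, Mul(Rational(55, 4), j)))
F = Rational(35999, 4) (F = Add(2, Mul(-1, Add(Add(-660, Mul(Rational(55, 4), 135)), -10194))) = Add(2, Mul(-1, Add(Add(-660, Rational(7425, 4)), -10194))) = Add(2, Mul(-1, Add(Rational(4785, 4), -10194))) = Add(2, Mul(-1, Rational(-35991, 4))) = Add(2, Rational(35991, 4)) = Rational(35999, 4) ≈ 8999.8)
Add(F, Function('K')(6)) = Add(Rational(35999, 4), 6) = Rational(36023, 4)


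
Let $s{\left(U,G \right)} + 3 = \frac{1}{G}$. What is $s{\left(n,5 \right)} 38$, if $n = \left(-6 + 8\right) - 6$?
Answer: $- \frac{532}{5} \approx -106.4$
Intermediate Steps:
$n = -4$ ($n = 2 - 6 = -4$)
$s{\left(U,G \right)} = -3 + \frac{1}{G}$
$s{\left(n,5 \right)} 38 = \left(-3 + \frac{1}{5}\right) 38 = \left(- \frac{14}{5}\right) 38 = - \frac{532}{5}$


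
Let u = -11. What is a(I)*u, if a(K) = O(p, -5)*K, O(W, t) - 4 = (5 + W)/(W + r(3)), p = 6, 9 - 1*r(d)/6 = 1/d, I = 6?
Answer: -8019/29 ≈ -276.52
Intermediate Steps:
r(d) = 54 - 6/d
O(W, t) = 4 + (5 + W)/(52 + W) (O(W, t) = 4 + (5 + W)/(W + (54 - 6/3)) = 4 + (5 + W)/(W + (54 - 6*⅓)) = 4 + (5 + W)/(W + (54 - 2)) = 4 + (5 + W)/(W + 52) = 4 + (5 + W)/(52 + W))
a(K) = 243*K/58 (a(K) = ((213 + 5*6)/(52 + 6))*K = ((213 + 30)/58)*K = ((1/58)*243)*K = 243*K/58)
a(I)*u = ((243/58)*6)*(-11) = (729/29)*(-11) = -8019/29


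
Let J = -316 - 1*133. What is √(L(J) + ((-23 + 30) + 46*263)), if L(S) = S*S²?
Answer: 2*I*√22626686 ≈ 9513.5*I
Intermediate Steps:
J = -449 (J = -316 - 133 = -449)
L(S) = S³
√(L(J) + ((-23 + 30) + 46*263)) = √((-449)³ + ((-23 + 30) + 46*263)) = √(-90518849 + (7 + 12098)) = √(-90518849 + 12105) = √(-90506744) = 2*I*√22626686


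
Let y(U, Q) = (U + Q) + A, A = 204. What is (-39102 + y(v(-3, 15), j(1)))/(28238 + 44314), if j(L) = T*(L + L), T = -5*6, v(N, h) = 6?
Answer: -1623/3023 ≈ -0.53688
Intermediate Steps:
T = -30
j(L) = -60*L (j(L) = -30*(L + L) = -60*L)
y(U, Q) = 204 + Q + U (y(U, Q) = (U + Q) + 204 = (Q + U) + 204 = 204 + Q + U)
(-39102 + y(v(-3, 15), j(1)))/(28238 + 44314) = (-39102 + (204 - 60*1 + 6))/(28238 + 44314) = (-39102 + (204 - 60 + 6))/72552 = (-39102 + 150)*(1/72552) = -38952*1/72552 = -1623/3023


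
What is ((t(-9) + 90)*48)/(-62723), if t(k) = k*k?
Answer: -8208/62723 ≈ -0.13086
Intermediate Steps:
t(k) = k²
((t(-9) + 90)*48)/(-62723) = (((-9)² + 90)*48)/(-62723) = ((81 + 90)*48)*(-1/62723) = (171*48)*(-1/62723) = 8208*(-1/62723) = -8208/62723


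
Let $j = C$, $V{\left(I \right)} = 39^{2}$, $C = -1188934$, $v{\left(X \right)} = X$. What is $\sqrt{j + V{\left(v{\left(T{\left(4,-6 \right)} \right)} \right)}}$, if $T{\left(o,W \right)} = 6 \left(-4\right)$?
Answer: $i \sqrt{1187413} \approx 1089.7 i$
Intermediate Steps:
$T{\left(o,W \right)} = -24$
$V{\left(I \right)} = 1521$
$j = -1188934$
$\sqrt{j + V{\left(v{\left(T{\left(4,-6 \right)} \right)} \right)}} = \sqrt{-1188934 + 1521} = \sqrt{-1187413} = i \sqrt{1187413}$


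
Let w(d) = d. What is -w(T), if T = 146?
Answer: -146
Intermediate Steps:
-w(T) = -1*146 = -146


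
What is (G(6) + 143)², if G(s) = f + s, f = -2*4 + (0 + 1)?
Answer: 20164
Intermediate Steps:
f = -7 (f = -8 + 1 = -7)
G(s) = -7 + s
(G(6) + 143)² = ((-7 + 6) + 143)² = (-1 + 143)² = 142² = 20164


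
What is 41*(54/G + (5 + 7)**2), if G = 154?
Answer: 455715/77 ≈ 5918.4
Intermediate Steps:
41*(54/G + (5 + 7)**2) = 41*(54/154 + (5 + 7)**2) = 41*(54*(1/154) + 12**2) = 41*(27/77 + 144) = 41*(11115/77) = 455715/77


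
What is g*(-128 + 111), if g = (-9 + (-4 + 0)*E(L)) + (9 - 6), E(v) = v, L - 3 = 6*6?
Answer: 2754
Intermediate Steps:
L = 39 (L = 3 + 6*6 = 3 + 36 = 39)
g = -162 (g = (-9 + (-4 + 0)*39) + (9 - 6) = (-9 - 4*39) + 3 = (-9 - 156) + 3 = -165 + 3 = -162)
g*(-128 + 111) = -162*(-128 + 111) = -162*(-17) = 2754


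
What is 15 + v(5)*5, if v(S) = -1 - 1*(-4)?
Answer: 30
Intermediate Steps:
v(S) = 3 (v(S) = -1 + 4 = 3)
15 + v(5)*5 = 15 + 3*5 = 15 + 15 = 30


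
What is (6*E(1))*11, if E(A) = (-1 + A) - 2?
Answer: -132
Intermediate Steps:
E(A) = -3 + A
(6*E(1))*11 = (6*(-3 + 1))*11 = (6*(-2))*11 = -12*11 = -132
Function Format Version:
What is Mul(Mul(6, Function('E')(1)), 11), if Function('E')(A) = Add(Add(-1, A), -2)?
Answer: -132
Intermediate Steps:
Function('E')(A) = Add(-3, A)
Mul(Mul(6, Function('E')(1)), 11) = Mul(Mul(6, Add(-3, 1)), 11) = Mul(Mul(6, -2), 11) = Mul(-12, 11) = -132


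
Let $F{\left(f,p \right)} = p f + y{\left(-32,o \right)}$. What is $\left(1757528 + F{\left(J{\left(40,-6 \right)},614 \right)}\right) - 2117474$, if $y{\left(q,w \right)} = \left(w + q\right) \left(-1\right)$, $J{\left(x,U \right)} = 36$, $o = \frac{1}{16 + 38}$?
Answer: $- \frac{18241741}{54} \approx -3.3781 \cdot 10^{5}$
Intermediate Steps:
$o = \frac{1}{54} \approx 0.018519$
$y{\left(q,w \right)} = - q - w$ ($y{\left(q,w \right)} = \left(q + w\right) \left(-1\right) = - q - w$)
$F{\left(f,p \right)} = \frac{1727}{54} + f p$ ($F{\left(f,p \right)} = p f - - \frac{1727}{54} = f p + \left(32 - \frac{1}{54}\right) = f p + \frac{1727}{54} = \frac{1727}{54} + f p$)
$\left(1757528 + F{\left(J{\left(40,-6 \right)},614 \right)}\right) - 2117474 = \left(1757528 + \left(\frac{1727}{54} + 36 \cdot 614\right)\right) - 2117474 = \left(1757528 + \left(\frac{1727}{54} + 22104\right)\right) - 2117474 = \left(1757528 + \frac{1195343}{54}\right) - 2117474 = \frac{96101855}{54} - 2117474 = - \frac{18241741}{54}$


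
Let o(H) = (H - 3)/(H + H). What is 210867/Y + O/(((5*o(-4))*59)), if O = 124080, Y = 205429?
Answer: 834091767/1731473 ≈ 481.72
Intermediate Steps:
o(H) = (-3 + H)/(2*H) (o(H) = (-3 + H)/((2*H)) = (-3 + H)*(1/(2*H)) = (-3 + H)/(2*H))
210867/Y + O/(((5*o(-4))*59)) = 210867/205429 + 124080/(((5*((½)*(-3 - 4)/(-4)))*59)) = 210867*(1/205429) + 124080/(((5*((½)*(-¼)*(-7)))*59)) = 210867/205429 + 124080/(((5*(7/8))*59)) = 210867/205429 + 124080/(((35/8)*59)) = 210867/205429 + 124080/(2065/8) = 210867/205429 + 124080*(8/2065) = 210867/205429 + 198528/413 = 834091767/1731473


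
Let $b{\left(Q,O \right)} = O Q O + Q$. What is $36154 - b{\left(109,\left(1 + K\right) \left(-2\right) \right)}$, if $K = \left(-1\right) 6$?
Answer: $25145$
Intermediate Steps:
$K = -6$
$b{\left(Q,O \right)} = Q + Q O^{2}$ ($b{\left(Q,O \right)} = Q O^{2} + Q = Q + Q O^{2}$)
$36154 - b{\left(109,\left(1 + K\right) \left(-2\right) \right)} = 36154 - 109 \left(1 + \left(\left(1 - 6\right) \left(-2\right)\right)^{2}\right) = 36154 - 109 \left(1 + \left(\left(-5\right) \left(-2\right)\right)^{2}\right) = 36154 - 109 \left(1 + 10^{2}\right) = 36154 - 109 \left(1 + 100\right) = 36154 - 109 \cdot 101 = 36154 - 11009 = 25145$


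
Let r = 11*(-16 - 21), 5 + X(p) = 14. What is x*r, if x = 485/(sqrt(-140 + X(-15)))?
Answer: 197395*I*sqrt(131)/131 ≈ 17246.0*I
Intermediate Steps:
X(p) = 9 (X(p) = -5 + 14 = 9)
r = -407 (r = 11*(-37) = -407)
x = -485*I*sqrt(131)/131 (x = 485/(sqrt(-140 + 9)) = 485/(sqrt(-131)) = 485/((I*sqrt(131))) = 485*(-I*sqrt(131)/131) = -485*I*sqrt(131)/131 ≈ -42.375*I)
x*r = -485*I*sqrt(131)/131*(-407) = 197395*I*sqrt(131)/131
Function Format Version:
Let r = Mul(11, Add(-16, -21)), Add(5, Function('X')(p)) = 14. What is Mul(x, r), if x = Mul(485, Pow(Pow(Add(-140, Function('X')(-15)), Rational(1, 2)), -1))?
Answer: Mul(Rational(197395, 131), I, Pow(131, Rational(1, 2))) ≈ Mul(17246., I)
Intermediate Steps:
Function('X')(p) = 9 (Function('X')(p) = Add(-5, 14) = 9)
r = -407 (r = Mul(11, -37) = -407)
x = Mul(Rational(-485, 131), I, Pow(131, Rational(1, 2))) (x = Mul(485, Pow(Pow(Add(-140, 9), Rational(1, 2)), -1)) = Mul(485, Pow(Pow(-131, Rational(1, 2)), -1)) = Mul(485, Pow(Mul(I, Pow(131, Rational(1, 2))), -1)) = Mul(485, Mul(Rational(-1, 131), I, Pow(131, Rational(1, 2)))) = Mul(Rational(-485, 131), I, Pow(131, Rational(1, 2))) ≈ Mul(-42.375, I))
Mul(x, r) = Mul(Mul(Rational(-485, 131), I, Pow(131, Rational(1, 2))), -407) = Mul(Rational(197395, 131), I, Pow(131, Rational(1, 2)))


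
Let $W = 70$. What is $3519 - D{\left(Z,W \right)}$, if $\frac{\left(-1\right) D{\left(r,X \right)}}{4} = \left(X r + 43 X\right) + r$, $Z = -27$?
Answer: $7891$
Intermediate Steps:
$D{\left(r,X \right)} = - 172 X - 4 r - 4 X r$ ($D{\left(r,X \right)} = - 4 \left(\left(X r + 43 X\right) + r\right) = - 4 \left(\left(43 X + X r\right) + r\right) = - 4 \left(r + 43 X + X r\right) = - 172 X - 4 r - 4 X r$)
$3519 - D{\left(Z,W \right)} = 3519 - \left(\left(-172\right) 70 - -108 - 280 \left(-27\right)\right) = 3519 - \left(-12040 + 108 + 7560\right) = 3519 - -4372 = 3519 + 4372 = 7891$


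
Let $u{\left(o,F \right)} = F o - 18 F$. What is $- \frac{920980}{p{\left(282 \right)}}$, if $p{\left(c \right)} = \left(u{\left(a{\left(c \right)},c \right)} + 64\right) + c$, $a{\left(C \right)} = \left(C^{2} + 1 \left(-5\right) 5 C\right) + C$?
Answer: $- \frac{460490}{10256231} \approx -0.044899$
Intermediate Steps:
$a{\left(C \right)} = C^{2} - 24 C$ ($a{\left(C \right)} = \left(C^{2} + \left(-5\right) 5 C\right) + C = \left(C^{2} - 25 C\right) + C = C^{2} - 24 C$)
$u{\left(o,F \right)} = - 18 F + F o$
$p{\left(c \right)} = 64 + c + c \left(-18 + c \left(-24 + c\right)\right)$ ($p{\left(c \right)} = \left(c \left(-18 + c \left(-24 + c\right)\right) + 64\right) + c = \left(64 + c \left(-18 + c \left(-24 + c\right)\right)\right) + c = 64 + c + c \left(-18 + c \left(-24 + c\right)\right)$)
$- \frac{920980}{p{\left(282 \right)}} = - \frac{920980}{64 + 282 + 282 \left(-18 + 282 \left(-24 + 282\right)\right)} = - \frac{920980}{64 + 282 + 282 \left(-18 + 282 \cdot 258\right)} = - \frac{920980}{64 + 282 + 282 \left(-18 + 72756\right)} = - \frac{920980}{64 + 282 + 282 \cdot 72738} = - \frac{920980}{64 + 282 + 20512116} = - \frac{920980}{20512462} = \left(-920980\right) \frac{1}{20512462} = - \frac{460490}{10256231}$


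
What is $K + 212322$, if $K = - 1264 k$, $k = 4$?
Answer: $207266$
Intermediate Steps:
$K = -5056$ ($K = \left(-1264\right) 4 = -5056$)
$K + 212322 = -5056 + 212322 = 207266$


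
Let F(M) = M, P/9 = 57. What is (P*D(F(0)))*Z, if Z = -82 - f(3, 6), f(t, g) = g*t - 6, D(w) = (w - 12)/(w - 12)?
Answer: -48222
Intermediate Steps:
P = 513 (P = 9*57 = 513)
D(w) = 1 (D(w) = (-12 + w)/(-12 + w) = 1)
f(t, g) = -6 + g*t
Z = -94 (Z = -82 - (-6 + 6*3) = -82 - (-6 + 18) = -82 - 1*12 = -82 - 12 = -94)
(P*D(F(0)))*Z = (513*1)*(-94) = 513*(-94) = -48222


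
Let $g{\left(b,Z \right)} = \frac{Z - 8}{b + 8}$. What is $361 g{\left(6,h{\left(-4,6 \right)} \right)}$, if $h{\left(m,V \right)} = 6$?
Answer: $- \frac{361}{7} \approx -51.571$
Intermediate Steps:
$g{\left(b,Z \right)} = \frac{-8 + Z}{8 + b}$
$361 g{\left(6,h{\left(-4,6 \right)} \right)} = 361 \frac{-8 + 6}{8 + 6} = 361 \cdot \frac{1}{14} \left(-2\right) = 361 \left(- \frac{1}{7}\right) = - \frac{361}{7}$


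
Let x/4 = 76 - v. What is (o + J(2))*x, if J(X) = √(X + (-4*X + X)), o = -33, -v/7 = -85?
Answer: 68508 - 4152*I ≈ 68508.0 - 4152.0*I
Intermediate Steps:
v = 595 (v = -7*(-85) = 595)
x = -2076 (x = 4*(76 - 1*595) = 4*(76 - 595) = 4*(-519) = -2076)
J(X) = √2*√(-X) (J(X) = √(X - 3*X) = √(-2*X) = √2*√(-X))
(o + J(2))*x = (-33 + √2*√(-1*2))*(-2076) = (-33 + √2*√(-2))*(-2076) = (-33 + √2*(I*√2))*(-2076) = (-33 + 2*I)*(-2076) = 68508 - 4152*I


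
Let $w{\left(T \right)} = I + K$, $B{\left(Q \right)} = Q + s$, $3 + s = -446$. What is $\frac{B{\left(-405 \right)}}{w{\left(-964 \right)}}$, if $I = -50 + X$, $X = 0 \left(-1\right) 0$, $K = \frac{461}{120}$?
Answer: $\frac{102480}{5539} \approx 18.502$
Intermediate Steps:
$s = -449$ ($s = -3 - 446 = -449$)
$K = \frac{461}{120}$ ($K = 461 \cdot \frac{1}{120} = \frac{461}{120} \approx 3.8417$)
$X = 0$ ($X = 0 \cdot 0 = 0$)
$I = -50$ ($I = -50 + 0 = -50$)
$B{\left(Q \right)} = -449 + Q$ ($B{\left(Q \right)} = Q - 449 = -449 + Q$)
$w{\left(T \right)} = - \frac{5539}{120}$ ($w{\left(T \right)} = -50 + \frac{461}{120} = - \frac{5539}{120}$)
$\frac{B{\left(-405 \right)}}{w{\left(-964 \right)}} = \frac{-449 - 405}{- \frac{5539}{120}} = \left(-854\right) \left(- \frac{120}{5539}\right) = \frac{102480}{5539}$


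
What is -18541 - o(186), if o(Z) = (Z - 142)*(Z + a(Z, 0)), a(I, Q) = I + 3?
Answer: -35041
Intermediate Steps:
a(I, Q) = 3 + I
o(Z) = (-142 + Z)*(3 + 2*Z) (o(Z) = (Z - 142)*(Z + (3 + Z)) = (-142 + Z)*(3 + 2*Z))
-18541 - o(186) = -18541 - (-426 - 281*186 + 2*186²) = -18541 - (-426 - 52266 + 2*34596) = -18541 - (-426 - 52266 + 69192) = -18541 - 1*16500 = -18541 - 16500 = -35041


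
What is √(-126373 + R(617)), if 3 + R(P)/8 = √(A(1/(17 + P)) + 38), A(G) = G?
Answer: √(-12701508133 + 3804*√1697218)/317 ≈ 355.45*I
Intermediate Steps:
R(P) = -24 + 8*√(38 + 1/(17 + P)) (R(P) = -24 + 8*√(1/(17 + P) + 38) = -24 + 8*√(38 + 1/(17 + P)))
√(-126373 + R(617)) = √(-126373 + (-24 + 8*√((647 + 38*617)/(17 + 617)))) = √(-126373 + (-24 + 8*√((647 + 23446)/634))) = √(-126373 + (-24 + 8*√((1/634)*24093))) = √(-126373 + (-24 + 8*√(24093/634))) = √(-126373 + (-24 + 8*(3*√1697218/634))) = √(-126373 + (-24 + 12*√1697218/317)) = √(-126397 + 12*√1697218/317)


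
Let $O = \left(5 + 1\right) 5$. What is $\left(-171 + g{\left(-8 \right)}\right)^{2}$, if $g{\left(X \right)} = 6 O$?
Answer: $81$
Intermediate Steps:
$O = 30$ ($O = 6 \cdot 5 = 30$)
$g{\left(X \right)} = 180$ ($g{\left(X \right)} = 6 \cdot 30 = 180$)
$\left(-171 + g{\left(-8 \right)}\right)^{2} = \left(-171 + 180\right)^{2} = 9^{2} = 81$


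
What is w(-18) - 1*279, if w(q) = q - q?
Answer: -279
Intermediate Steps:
w(q) = 0
w(-18) - 1*279 = 0 - 1*279 = 0 - 279 = -279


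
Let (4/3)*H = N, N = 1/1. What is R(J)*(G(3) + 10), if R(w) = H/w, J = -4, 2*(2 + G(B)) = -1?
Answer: -45/32 ≈ -1.4063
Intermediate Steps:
G(B) = -5/2 (G(B) = -2 + (½)*(-1) = -2 - ½ = -5/2)
N = 1
H = ¾ (H = (¾)*1 = ¾ ≈ 0.75000)
R(w) = 3/(4*w)
R(J)*(G(3) + 10) = ((¾)/(-4))*(-5/2 + 10) = ((¾)*(-¼))*(15/2) = -3/16*15/2 = -45/32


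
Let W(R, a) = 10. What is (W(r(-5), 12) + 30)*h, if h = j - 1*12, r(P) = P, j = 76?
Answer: 2560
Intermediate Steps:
h = 64 (h = 76 - 1*12 = 76 - 12 = 64)
(W(r(-5), 12) + 30)*h = (10 + 30)*64 = 40*64 = 2560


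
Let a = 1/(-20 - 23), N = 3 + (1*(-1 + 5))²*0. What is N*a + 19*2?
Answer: 1631/43 ≈ 37.930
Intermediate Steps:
N = 3 (N = 3 + (1*4)²*0 = 3 + 4²*0 = 3 + 16*0 = 3 + 0 = 3)
a = -1/43 (a = 1/(-43) = -1/43 ≈ -0.023256)
N*a + 19*2 = 3*(-1/43) + 19*2 = -3/43 + 38 = 1631/43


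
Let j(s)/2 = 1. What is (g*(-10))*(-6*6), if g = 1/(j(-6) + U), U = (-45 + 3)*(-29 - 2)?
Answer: 45/163 ≈ 0.27607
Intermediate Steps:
j(s) = 2 (j(s) = 2*1 = 2)
U = 1302 (U = -42*(-31) = 1302)
g = 1/1304 (g = 1/(2 + 1302) = 1/1304 ≈ 0.00076687)
(g*(-10))*(-6*6) = ((1/1304)*(-10))*(-6*6) = -5/652*(-36) = 45/163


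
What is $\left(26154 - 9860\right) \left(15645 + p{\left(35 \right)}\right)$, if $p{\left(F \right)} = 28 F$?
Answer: $270887750$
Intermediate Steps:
$\left(26154 - 9860\right) \left(15645 + p{\left(35 \right)}\right) = \left(26154 - 9860\right) \left(15645 + 28 \cdot 35\right) = 16294 \left(15645 + 980\right) = 16294 \cdot 16625 = 270887750$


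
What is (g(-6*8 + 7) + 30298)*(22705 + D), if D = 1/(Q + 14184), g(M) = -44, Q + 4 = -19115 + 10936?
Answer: 4122189367324/6001 ≈ 6.8692e+8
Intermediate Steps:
Q = -8183 (Q = -4 + (-19115 + 10936) = -4 - 8179 = -8183)
D = 1/6001 (D = 1/(-8183 + 14184) = 1/6001 ≈ 0.00016664)
(g(-6*8 + 7) + 30298)*(22705 + D) = (-44 + 30298)*(22705 + 1/6001) = 30254*(136252706/6001) = 4122189367324/6001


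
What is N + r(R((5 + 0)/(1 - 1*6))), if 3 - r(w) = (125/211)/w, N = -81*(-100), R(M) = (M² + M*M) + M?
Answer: 1709608/211 ≈ 8102.4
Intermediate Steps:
R(M) = M + 2*M² (R(M) = (M² + M²) + M = 2*M² + M = M + 2*M²)
N = 8100
r(w) = 3 - 125/(211*w) (r(w) = 3 - 125/211/w = 3 - 125*(1/211)/w = 3 - 125/(211*w))
N + r(R((5 + 0)/(1 - 1*6))) = 8100 + (3 - 125*(1 - 1*6)/((1 + 2*((5 + 0)/(1 - 1*6)))*(5 + 0))/211) = 8100 + (3 - 125*(-1/(1 + 2*(5/(1 - 6))))/211) = 8100 + (3 - 125*(-1/(1 + 2*(5/(-5))))/211) = 8100 + (3 - 125*(-1/(1 + 2*(5*(-⅕))))/211) = 8100 + (3 - 125*(-1/(1 + 2*(-1)))/211) = 8100 + (3 - 125*(-1/(1 - 2))/211) = 8100 + (3 - 125/(211*((-1*(-1))))) = 8100 + (3 - 125/211/1) = 8100 + (3 - 125/211*1) = 8100 + (3 - 125/211) = 8100 + 508/211 = 1709608/211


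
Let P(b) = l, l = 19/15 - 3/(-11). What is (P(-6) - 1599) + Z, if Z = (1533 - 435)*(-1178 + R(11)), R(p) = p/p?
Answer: -213500671/165 ≈ -1.2939e+6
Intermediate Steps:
R(p) = 1
l = 254/165 (l = 19*(1/15) - 3*(-1/11) = 19/15 + 3/11 = 254/165 ≈ 1.5394)
P(b) = 254/165
Z = -1292346 (Z = (1533 - 435)*(-1178 + 1) = 1098*(-1177) = -1292346)
(P(-6) - 1599) + Z = (254/165 - 1599) - 1292346 = -263581/165 - 1292346 = -213500671/165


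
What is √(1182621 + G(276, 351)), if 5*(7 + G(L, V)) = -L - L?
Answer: √29562590/5 ≈ 1087.4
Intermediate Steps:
G(L, V) = -7 - 2*L/5 (G(L, V) = -7 + (-L - L)/5 = -7 + (-2*L)/5 = -7 - 2*L/5)
√(1182621 + G(276, 351)) = √(1182621 + (-7 - ⅖*276)) = √(1182621 + (-7 - 552/5)) = √(1182621 - 587/5) = √(5912518/5) = √29562590/5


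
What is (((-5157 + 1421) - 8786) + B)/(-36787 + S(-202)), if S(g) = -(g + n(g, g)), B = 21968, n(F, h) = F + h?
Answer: -9446/36181 ≈ -0.26108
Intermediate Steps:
S(g) = -3*g (S(g) = -(g + (g + g)) = -(g + 2*g) = -3*g)
(((-5157 + 1421) - 8786) + B)/(-36787 + S(-202)) = (((-5157 + 1421) - 8786) + 21968)/(-36787 - 3*(-202)) = ((-3736 - 8786) + 21968)/(-36787 + 606) = (-12522 + 21968)/(-36181) = 9446*(-1/36181) = -9446/36181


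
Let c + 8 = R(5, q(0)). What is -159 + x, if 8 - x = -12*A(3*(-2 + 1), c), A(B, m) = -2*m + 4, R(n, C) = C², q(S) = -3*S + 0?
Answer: 89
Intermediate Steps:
q(S) = -3*S
c = -8 (c = -8 + (-3*0)² = -8 + 0² = -8 + 0 = -8)
A(B, m) = 4 - 2*m
x = 248 (x = 8 - (-12)*(4 - 2*(-8)) = 8 - (-12)*(4 + 16) = 8 - (-12)*20 = 8 - 1*(-240) = 8 + 240 = 248)
-159 + x = -159 + 248 = 89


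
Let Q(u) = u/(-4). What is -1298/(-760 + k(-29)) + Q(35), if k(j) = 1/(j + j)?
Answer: -1241699/176324 ≈ -7.0421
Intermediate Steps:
Q(u) = -u/4 (Q(u) = u*(-¼) = -u/4)
k(j) = 1/(2*j)
-1298/(-760 + k(-29)) + Q(35) = -1298/(-760 + (½)/(-29)) - ¼*35 = -1298/(-760 + (½)*(-1/29)) - 35/4 = -1298/(-760 - 1/58) - 35/4 = -1298/(-44081/58) - 35/4 = -1298*(-58/44081) - 35/4 = 75284/44081 - 35/4 = -1241699/176324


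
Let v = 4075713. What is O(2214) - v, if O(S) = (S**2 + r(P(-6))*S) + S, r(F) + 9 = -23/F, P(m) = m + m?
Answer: 1625229/2 ≈ 8.1261e+5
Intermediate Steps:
P(m) = 2*m
r(F) = -9 - 23/F
O(S) = S**2 - 73*S/12 (O(S) = (S**2 + (-9 - 23/(2*(-6)))*S) + S = (S**2 + (-9 - 23/(-12))*S) + S = (S**2 + (-9 - 23*(-1/12))*S) + S = (S**2 + (-9 + 23/12)*S) + S = (S**2 - 85*S/12) + S = S**2 - 73*S/12)
O(2214) - v = (1/12)*2214*(-73 + 12*2214) - 1*4075713 = (1/12)*2214*(-73 + 26568) - 4075713 = (1/12)*2214*26495 - 4075713 = 9776655/2 - 4075713 = 1625229/2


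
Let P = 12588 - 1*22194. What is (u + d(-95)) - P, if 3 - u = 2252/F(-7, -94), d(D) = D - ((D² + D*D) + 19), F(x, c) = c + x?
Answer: -861803/101 ≈ -8532.7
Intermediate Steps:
d(D) = -19 + D - 2*D² (d(D) = D - ((D² + D²) + 19) = D - (2*D² + 19) = D - (19 + 2*D²) = D + (-19 - 2*D²) = -19 + D - 2*D²)
P = -9606 (P = 12588 - 22194 = -9606)
u = 2555/101 (u = 3 - 2252/(-94 - 7) = 3 - 2252/(-101) = 3 - 2252*(-1)/101 = 3 - 1*(-2252/101) = 3 + 2252/101 = 2555/101 ≈ 25.297)
(u + d(-95)) - P = (2555/101 + (-19 - 95 - 2*(-95)²)) - 1*(-9606) = (2555/101 + (-19 - 95 - 2*9025)) + 9606 = (2555/101 + (-19 - 95 - 18050)) + 9606 = (2555/101 - 18164) + 9606 = -1832009/101 + 9606 = -861803/101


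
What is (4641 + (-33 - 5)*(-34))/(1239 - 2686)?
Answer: -5933/1447 ≈ -4.1002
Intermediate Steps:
(4641 + (-33 - 5)*(-34))/(1239 - 2686) = (4641 - 38*(-34))/(-1447) = (4641 + 1292)*(-1/1447) = 5933*(-1/1447) = -5933/1447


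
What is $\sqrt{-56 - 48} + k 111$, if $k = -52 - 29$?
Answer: $-8991 + 2 i \sqrt{26} \approx -8991.0 + 10.198 i$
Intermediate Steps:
$k = -81$ ($k = -52 - 29 = -81$)
$\sqrt{-56 - 48} + k 111 = \sqrt{-56 - 48} - 8991 = \sqrt{-104} - 8991 = 2 i \sqrt{26} - 8991 = -8991 + 2 i \sqrt{26}$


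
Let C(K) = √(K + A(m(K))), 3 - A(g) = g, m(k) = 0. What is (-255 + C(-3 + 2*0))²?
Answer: 65025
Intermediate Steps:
A(g) = 3 - g
C(K) = √(3 + K) (C(K) = √(K + (3 - 1*0)) = √(K + (3 + 0)) = √(K + 3) = √(3 + K))
(-255 + C(-3 + 2*0))² = (-255 + √(3 + (-3 + 2*0)))² = (-255 + √(3 + (-3 + 0)))² = (-255 + √(3 - 3))² = (-255 + √0)² = (-255 + 0)² = (-255)² = 65025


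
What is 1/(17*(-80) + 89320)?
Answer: 1/87960 ≈ 1.1369e-5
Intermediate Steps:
1/(17*(-80) + 89320) = 1/(-1360 + 89320) = 1/87960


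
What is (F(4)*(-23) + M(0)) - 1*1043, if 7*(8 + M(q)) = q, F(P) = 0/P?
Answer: -1051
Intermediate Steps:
F(P) = 0
M(q) = -8 + q/7
(F(4)*(-23) + M(0)) - 1*1043 = (0*(-23) + (-8 + (⅐)*0)) - 1*1043 = (0 + (-8 + 0)) - 1043 = (0 - 8) - 1043 = -8 - 1043 = -1051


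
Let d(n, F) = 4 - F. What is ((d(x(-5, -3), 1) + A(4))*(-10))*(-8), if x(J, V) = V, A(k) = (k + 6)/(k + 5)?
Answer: 2960/9 ≈ 328.89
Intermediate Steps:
A(k) = (6 + k)/(5 + k)
((d(x(-5, -3), 1) + A(4))*(-10))*(-8) = (((4 - 1*1) + (6 + 4)/(5 + 4))*(-10))*(-8) = (((4 - 1) + 10/9)*(-10))*(-8) = ((3 + (⅑)*10)*(-10))*(-8) = ((3 + 10/9)*(-10))*(-8) = ((37/9)*(-10))*(-8) = -370/9*(-8) = 2960/9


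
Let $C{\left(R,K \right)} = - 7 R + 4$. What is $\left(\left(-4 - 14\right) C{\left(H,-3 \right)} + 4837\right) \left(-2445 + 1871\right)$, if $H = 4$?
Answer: $-3024406$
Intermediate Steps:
$C{\left(R,K \right)} = 4 - 7 R$
$\left(\left(-4 - 14\right) C{\left(H,-3 \right)} + 4837\right) \left(-2445 + 1871\right) = \left(\left(-4 - 14\right) \left(4 - 28\right) + 4837\right) \left(-2445 + 1871\right) = \left(\left(-4 - 14\right) \left(4 - 28\right) + 4837\right) \left(-574\right) = \left(\left(-18\right) \left(-24\right) + 4837\right) \left(-574\right) = \left(432 + 4837\right) \left(-574\right) = 5269 \left(-574\right) = -3024406$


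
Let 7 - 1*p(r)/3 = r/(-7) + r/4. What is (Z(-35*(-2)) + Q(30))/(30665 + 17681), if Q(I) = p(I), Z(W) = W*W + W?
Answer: 69739/676844 ≈ 0.10304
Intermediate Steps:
p(r) = 21 - 9*r/28 (p(r) = 21 - 3*(r/(-7) + r/4) = 21 - 3*(r*(-1/7) + r*(1/4)) = 21 - 3*(-r/7 + r/4) = 21 - 9*r/28)
Z(W) = W + W**2 (Z(W) = W**2 + W = W + W**2)
Q(I) = 21 - 9*I/28
(Z(-35*(-2)) + Q(30))/(30665 + 17681) = ((-35*(-2))*(1 - 35*(-2)) + (21 - 9/28*30))/(30665 + 17681) = (70*(1 + 70) + (21 - 135/14))/48346 = (70*71 + 159/14)*(1/48346) = (4970 + 159/14)*(1/48346) = (69739/14)*(1/48346) = 69739/676844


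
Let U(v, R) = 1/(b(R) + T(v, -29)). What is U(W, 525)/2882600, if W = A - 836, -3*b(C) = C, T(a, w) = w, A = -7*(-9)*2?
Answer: -1/588050400 ≈ -1.7005e-9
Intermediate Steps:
A = 126 (A = 63*2 = 126)
b(C) = -C/3
W = -710 (W = 126 - 836 = -710)
U(v, R) = 1/(-29 - R/3) (U(v, R) = 1/(-R/3 - 29) = 1/(-29 - R/3))
U(W, 525)/2882600 = -3/(87 + 525)/2882600 = -3/612*(1/2882600) = -3*1/612*(1/2882600) = -1/204*1/2882600 = -1/588050400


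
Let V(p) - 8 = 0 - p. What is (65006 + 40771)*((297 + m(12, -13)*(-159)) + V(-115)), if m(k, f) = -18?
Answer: 347160114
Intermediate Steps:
V(p) = 8 - p (V(p) = 8 + (0 - p) = 8 - p)
(65006 + 40771)*((297 + m(12, -13)*(-159)) + V(-115)) = (65006 + 40771)*((297 - 18*(-159)) + (8 - 1*(-115))) = 105777*((297 + 2862) + (8 + 115)) = 105777*(3159 + 123) = 105777*3282 = 347160114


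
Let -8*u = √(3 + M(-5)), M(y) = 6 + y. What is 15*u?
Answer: -15/4 ≈ -3.7500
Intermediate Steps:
u = -¼ (u = -√(3 + (6 - 5))/8 = -√(3 + 1)/8 = -√4/8 = -⅛*2 = -¼ ≈ -0.25000)
15*u = 15*(-¼) = -15/4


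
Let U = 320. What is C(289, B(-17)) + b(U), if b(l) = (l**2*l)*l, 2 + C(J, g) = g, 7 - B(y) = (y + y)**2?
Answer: 10485758849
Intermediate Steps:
B(y) = 7 - 4*y**2 (B(y) = 7 - (y + y)**2 = 7 - (2*y)**2 = 7 - 4*y**2)
C(J, g) = -2 + g
b(l) = l**4 (b(l) = l**3*l = l**4)
C(289, B(-17)) + b(U) = (-2 + (7 - 4*(-17)**2)) + 320**4 = (-2 + (7 - 4*289)) + 10485760000 = (-2 + (7 - 1156)) + 10485760000 = (-2 - 1149) + 10485760000 = -1151 + 10485760000 = 10485758849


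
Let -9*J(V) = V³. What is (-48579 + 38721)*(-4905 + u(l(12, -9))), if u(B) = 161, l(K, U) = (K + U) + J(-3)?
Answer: 46766352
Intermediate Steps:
J(V) = -V³/9
l(K, U) = 3 + K + U (l(K, U) = (K + U) - ⅑*(-3)³ = (K + U) - ⅑*(-27) = (K + U) + 3 = 3 + K + U)
(-48579 + 38721)*(-4905 + u(l(12, -9))) = (-48579 + 38721)*(-4905 + 161) = -9858*(-4744) = 46766352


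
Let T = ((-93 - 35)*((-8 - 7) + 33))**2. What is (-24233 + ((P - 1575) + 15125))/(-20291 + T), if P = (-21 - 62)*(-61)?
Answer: -1124/1057625 ≈ -0.0010628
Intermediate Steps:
P = 5063 (P = -83*(-61) = 5063)
T = 5308416 (T = (-128*(-15 + 33))**2 = (-128*18)**2 = (-2304)**2 = 5308416)
(-24233 + ((P - 1575) + 15125))/(-20291 + T) = (-24233 + ((5063 - 1575) + 15125))/(-20291 + 5308416) = (-24233 + (3488 + 15125))/5288125 = (-24233 + 18613)*(1/5288125) = -5620*1/5288125 = -1124/1057625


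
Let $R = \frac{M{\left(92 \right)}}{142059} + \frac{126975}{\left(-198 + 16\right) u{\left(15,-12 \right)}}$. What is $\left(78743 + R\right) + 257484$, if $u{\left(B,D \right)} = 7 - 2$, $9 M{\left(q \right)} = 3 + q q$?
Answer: $\frac{78205082187983}{232692642} \approx 3.3609 \cdot 10^{5}$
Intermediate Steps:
$M{\left(q \right)} = \frac{1}{3} + \frac{q^{2}}{9}$ ($M{\left(q \right)} = \frac{3 + q q}{9} = \frac{3 + q^{2}}{9} = \frac{1}{3} + \frac{q^{2}}{9}$)
$u{\left(B,D \right)} = 5$ ($u{\left(B,D \right)} = 7 - 2 = 5$)
$R = - \frac{32466753751}{232692642}$ ($R = \frac{\frac{1}{3} + \frac{92^{2}}{9}}{142059} + \frac{126975}{\left(-198 + 16\right) 5} = \left(\frac{1}{3} + \frac{1}{9} \cdot 8464\right) \frac{1}{142059} + \frac{126975}{\left(-182\right) 5} = \left(\frac{1}{3} + \frac{8464}{9}\right) \frac{1}{142059} + \frac{126975}{-910} = \frac{8467}{9} \cdot \frac{1}{142059} + 126975 \left(- \frac{1}{910}\right) = \frac{8467}{1278531} - \frac{25395}{182} = - \frac{32466753751}{232692642} \approx -139.53$)
$\left(78743 + R\right) + 257484 = \left(78743 - \frac{32466753751}{232692642}\right) + 257484 = \frac{18290449955255}{232692642} + 257484 = \frac{78205082187983}{232692642}$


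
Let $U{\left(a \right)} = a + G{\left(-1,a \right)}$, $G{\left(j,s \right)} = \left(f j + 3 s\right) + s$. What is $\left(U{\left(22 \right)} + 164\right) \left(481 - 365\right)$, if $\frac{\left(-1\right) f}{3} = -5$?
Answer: $30044$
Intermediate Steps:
$f = 15$ ($f = \left(-3\right) \left(-5\right) = 15$)
$G{\left(j,s \right)} = 4 s + 15 j$ ($G{\left(j,s \right)} = \left(15 j + 3 s\right) + s = \left(3 s + 15 j\right) + s = 4 s + 15 j$)
$U{\left(a \right)} = -15 + 5 a$ ($U{\left(a \right)} = a + \left(4 a + 15 \left(-1\right)\right) = a + \left(4 a - 15\right) = a + \left(-15 + 4 a\right) = -15 + 5 a$)
$\left(U{\left(22 \right)} + 164\right) \left(481 - 365\right) = \left(\left(-15 + 5 \cdot 22\right) + 164\right) \left(481 - 365\right) = \left(\left(-15 + 110\right) + 164\right) 116 = \left(95 + 164\right) 116 = 259 \cdot 116 = 30044$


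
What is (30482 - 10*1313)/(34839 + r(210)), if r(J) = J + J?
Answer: 5784/11753 ≈ 0.49213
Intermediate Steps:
r(J) = 2*J
(30482 - 10*1313)/(34839 + r(210)) = (30482 - 10*1313)/(34839 + 2*210) = (30482 - 13130)/(34839 + 420) = 17352/35259 = 17352*(1/35259) = 5784/11753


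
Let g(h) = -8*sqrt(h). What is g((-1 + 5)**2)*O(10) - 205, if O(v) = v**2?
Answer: -3405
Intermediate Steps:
g((-1 + 5)**2)*O(10) - 205 = -8*sqrt((-1 + 5)**2)*10**2 - 205 = -8*sqrt(4**2)*100 - 205 = -8*sqrt(16)*100 - 205 = -8*4*100 - 205 = -32*100 - 205 = -3200 - 205 = -3405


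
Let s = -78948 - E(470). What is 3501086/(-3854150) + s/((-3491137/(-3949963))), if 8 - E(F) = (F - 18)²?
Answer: 954127189624669909/6727682834275 ≈ 1.4182e+5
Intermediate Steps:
E(F) = 8 - (-18 + F)² (E(F) = 8 - (F - 18)² = 8 - (-18 + F)²)
s = 125348 (s = -78948 - (8 - (-18 + 470)²) = -78948 - (8 - 1*452²) = -78948 - (8 - 1*204304) = -78948 - (8 - 204304) = -78948 - 1*(-204296) = -78948 + 204296 = 125348)
3501086/(-3854150) + s/((-3491137/(-3949963))) = 3501086/(-3854150) + 125348/((-3491137/(-3949963))) = 3501086*(-1/3854150) + 125348/((-3491137*(-1/3949963))) = -1750543/1927075 + 125348/(3491137/3949963) = -1750543/1927075 + 125348*(3949963/3491137) = -1750543/1927075 + 495119962124/3491137 = 954127189624669909/6727682834275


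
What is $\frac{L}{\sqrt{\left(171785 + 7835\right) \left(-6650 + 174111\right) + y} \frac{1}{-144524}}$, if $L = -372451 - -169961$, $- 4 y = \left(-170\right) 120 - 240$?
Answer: $\frac{2926466476 \sqrt{7519837495}}{1503967499} \approx 1.6874 \cdot 10^{5}$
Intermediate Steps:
$y = 5160$ ($y = - \frac{\left(-170\right) 120 - 240}{4} = - \frac{-20400 - 240}{4} = \left(- \frac{1}{4}\right) \left(-20640\right) = 5160$)
$L = -202490$ ($L = -372451 + 169961 = -202490$)
$\frac{L}{\sqrt{\left(171785 + 7835\right) \left(-6650 + 174111\right) + y} \frac{1}{-144524}} = - \frac{202490}{\sqrt{\left(171785 + 7835\right) \left(-6650 + 174111\right) + 5160} \frac{1}{-144524}} = - \frac{202490}{\sqrt{179620 \cdot 167461 + 5160} \left(- \frac{1}{144524}\right)} = - \frac{202490}{\sqrt{30079344820 + 5160} \left(- \frac{1}{144524}\right)} = - \frac{202490}{\sqrt{30079349980} \left(- \frac{1}{144524}\right)} = - \frac{202490}{2 \sqrt{7519837495} \left(- \frac{1}{144524}\right)} = - \frac{202490}{\left(- \frac{1}{72262}\right) \sqrt{7519837495}} = - 202490 \left(- \frac{72262 \sqrt{7519837495}}{7519837495}\right) = \frac{2926466476 \sqrt{7519837495}}{1503967499}$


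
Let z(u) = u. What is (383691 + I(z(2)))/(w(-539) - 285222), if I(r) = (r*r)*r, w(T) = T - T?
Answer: -383699/285222 ≈ -1.3453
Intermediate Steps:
w(T) = 0
I(r) = r³ (I(r) = r²*r = r³)
(383691 + I(z(2)))/(w(-539) - 285222) = (383691 + 2³)/(0 - 285222) = (383691 + 8)/(-285222) = 383699*(-1/285222) = -383699/285222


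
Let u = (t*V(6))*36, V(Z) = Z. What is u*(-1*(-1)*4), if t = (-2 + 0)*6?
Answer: -10368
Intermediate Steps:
t = -12 (t = -2*6 = -12)
u = -2592 (u = -12*6*36 = -72*36 = -2592)
u*(-1*(-1)*4) = -2592*(-1*(-1))*4 = -2592*4 = -10368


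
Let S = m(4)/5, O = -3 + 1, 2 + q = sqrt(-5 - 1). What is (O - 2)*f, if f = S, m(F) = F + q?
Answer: -8/5 - 4*I*sqrt(6)/5 ≈ -1.6 - 1.9596*I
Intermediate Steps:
q = -2 + I*sqrt(6) (q = -2 + sqrt(-5 - 1) = -2 + sqrt(-6) = -2 + I*sqrt(6) ≈ -2.0 + 2.4495*I)
O = -2
m(F) = -2 + F + I*sqrt(6) (m(F) = F + (-2 + I*sqrt(6)) = -2 + F + I*sqrt(6))
S = 2/5 + I*sqrt(6)/5 (S = (-2 + 4 + I*sqrt(6))/5 = (2 + I*sqrt(6))*(1/5) = 2/5 + I*sqrt(6)/5 ≈ 0.4 + 0.4899*I)
f = 2/5 + I*sqrt(6)/5 ≈ 0.4 + 0.4899*I
(O - 2)*f = (-2 - 2)*(2/5 + I*sqrt(6)/5) = -4*(2/5 + I*sqrt(6)/5) = -8/5 - 4*I*sqrt(6)/5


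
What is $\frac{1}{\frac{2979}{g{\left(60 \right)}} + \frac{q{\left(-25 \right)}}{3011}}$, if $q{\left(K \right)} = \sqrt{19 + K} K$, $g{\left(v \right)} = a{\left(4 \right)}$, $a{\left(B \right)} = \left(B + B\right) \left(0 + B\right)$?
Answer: $\frac{288085060896}{26818919917787} + \frac{77081600 i \sqrt{6}}{80456759753361} \approx 0.010742 + 2.3467 \cdot 10^{-6} i$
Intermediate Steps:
$a{\left(B \right)} = 2 B^{2}$ ($a{\left(B \right)} = 2 B B = 2 B^{2}$)
$g{\left(v \right)} = 32$ ($g{\left(v \right)} = 2 \cdot 4^{2} = 2 \cdot 16 = 32$)
$q{\left(K \right)} = K \sqrt{19 + K}$
$\frac{1}{\frac{2979}{g{\left(60 \right)}} + \frac{q{\left(-25 \right)}}{3011}} = \frac{1}{\frac{2979}{32} + \frac{\left(-25\right) \sqrt{19 - 25}}{3011}} = \frac{1}{2979 \cdot \frac{1}{32} + - 25 \sqrt{-6} \cdot \frac{1}{3011}} = \frac{1}{\frac{2979}{32} + - 25 i \sqrt{6} \cdot \frac{1}{3011}} = \frac{1}{\frac{2979}{32} - \frac{25 i \sqrt{6}}{3011}}$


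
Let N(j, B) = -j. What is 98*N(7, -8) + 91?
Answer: -595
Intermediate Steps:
98*N(7, -8) + 91 = 98*(-1*7) + 91 = 98*(-7) + 91 = -686 + 91 = -595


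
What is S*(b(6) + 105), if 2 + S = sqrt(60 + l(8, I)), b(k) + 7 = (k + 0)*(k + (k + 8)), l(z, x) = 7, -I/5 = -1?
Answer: -436 + 218*sqrt(67) ≈ 1348.4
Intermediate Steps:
I = 5 (I = -5*(-1) = 5)
b(k) = -7 + k*(8 + 2*k) (b(k) = -7 + (k + 0)*(k + (k + 8)) = -7 + k*(k + (8 + k)) = -7 + k*(8 + 2*k))
S = -2 + sqrt(67) (S = -2 + sqrt(60 + 7) = -2 + sqrt(67) ≈ 6.1854)
S*(b(6) + 105) = (-2 + sqrt(67))*((-7 + 2*6**2 + 8*6) + 105) = (-2 + sqrt(67))*((-7 + 2*36 + 48) + 105) = (-2 + sqrt(67))*((-7 + 72 + 48) + 105) = (-2 + sqrt(67))*(113 + 105) = (-2 + sqrt(67))*218 = -436 + 218*sqrt(67)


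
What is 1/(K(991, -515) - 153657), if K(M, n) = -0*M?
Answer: -1/153657 ≈ -6.5080e-6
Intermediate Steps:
K(M, n) = 0 (K(M, n) = -11*0 = 0)
1/(K(991, -515) - 153657) = 1/(0 - 153657) = 1/(-153657) = -1/153657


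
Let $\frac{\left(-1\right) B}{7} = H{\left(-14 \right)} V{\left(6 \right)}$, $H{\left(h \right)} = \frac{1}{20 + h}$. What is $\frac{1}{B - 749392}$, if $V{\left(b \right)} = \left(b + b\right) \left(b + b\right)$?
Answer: $- \frac{1}{749560} \approx -1.3341 \cdot 10^{-6}$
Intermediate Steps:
$V{\left(b \right)} = 4 b^{2}$ ($V{\left(b \right)} = 2 b 2 b = 4 b^{2}$)
$B = -168$ ($B = - 7 \frac{4 \cdot 6^{2}}{20 - 14} = - 7 \frac{4 \cdot 36}{6} = - 7 \cdot \frac{1}{6} \cdot 144 = \left(-7\right) 24 = -168$)
$\frac{1}{B - 749392} = \frac{1}{-168 - 749392} = \frac{1}{-749560} = - \frac{1}{749560}$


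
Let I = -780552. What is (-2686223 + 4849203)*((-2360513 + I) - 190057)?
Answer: -7205150263560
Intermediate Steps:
(-2686223 + 4849203)*((-2360513 + I) - 190057) = (-2686223 + 4849203)*((-2360513 - 780552) - 190057) = 2162980*(-3141065 - 190057) = 2162980*(-3331122) = -7205150263560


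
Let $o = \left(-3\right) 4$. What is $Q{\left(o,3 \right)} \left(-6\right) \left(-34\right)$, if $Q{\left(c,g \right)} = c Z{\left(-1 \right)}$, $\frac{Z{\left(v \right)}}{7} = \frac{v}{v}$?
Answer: $-17136$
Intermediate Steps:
$Z{\left(v \right)} = 7$ ($Z{\left(v \right)} = 7 \frac{v}{v} = 7 \cdot 1 = 7$)
$o = -12$
$Q{\left(c,g \right)} = 7 c$ ($Q{\left(c,g \right)} = c 7 = 7 c$)
$Q{\left(o,3 \right)} \left(-6\right) \left(-34\right) = 7 \left(-12\right) \left(-6\right) \left(-34\right) = \left(-84\right) \left(-6\right) \left(-34\right) = 504 \left(-34\right) = -17136$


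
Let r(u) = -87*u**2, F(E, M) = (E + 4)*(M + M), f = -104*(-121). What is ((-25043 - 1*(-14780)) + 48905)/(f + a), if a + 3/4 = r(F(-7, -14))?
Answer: -154568/2405155 ≈ -0.064265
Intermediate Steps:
f = 12584
F(E, M) = 2*M*(4 + E) (F(E, M) = (4 + E)*(2*M) = 2*M*(4 + E))
a = -2455491/4 (a = -3/4 - 87*784*(4 - 7)**2 = -3/4 - 87*(2*(-14)*(-3))**2 = -3/4 - 87*84**2 = -3/4 - 87*7056 = -3/4 - 613872 = -2455491/4 ≈ -6.1387e+5)
((-25043 - 1*(-14780)) + 48905)/(f + a) = ((-25043 - 1*(-14780)) + 48905)/(12584 - 2455491/4) = ((-25043 + 14780) + 48905)/(-2405155/4) = (-10263 + 48905)*(-4/2405155) = 38642*(-4/2405155) = -154568/2405155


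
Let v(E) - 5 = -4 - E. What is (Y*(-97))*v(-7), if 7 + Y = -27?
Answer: 26384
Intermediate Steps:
Y = -34 (Y = -7 - 27 = -34)
v(E) = 1 - E (v(E) = 5 + (-4 - E) = 1 - E)
(Y*(-97))*v(-7) = (-34*(-97))*(1 - 1*(-7)) = 3298*(1 + 7) = 3298*8 = 26384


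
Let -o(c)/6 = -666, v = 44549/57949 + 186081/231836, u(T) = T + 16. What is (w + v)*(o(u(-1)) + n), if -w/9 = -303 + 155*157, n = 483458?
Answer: -64382383128428464843/610666562 ≈ -1.0543e+11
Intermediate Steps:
u(T) = 16 + T
w = -216288 (w = -9*(-303 + 155*157) = -9*(-303 + 24335) = -9*24032 = -216288)
v = 21111269833/13434664364 (v = 44549*(1/57949) + 186081*(1/231836) = 44549/57949 + 186081/231836 = 21111269833/13434664364 ≈ 1.5714)
o(c) = 3996 (o(c) = -6*(-666) = 3996)
(w + v)*(o(u(-1)) + n) = (-216288 + 21111269833/13434664364)*(3996 + 483458) = -2905735574690999/13434664364*487454 = -64382383128428464843/610666562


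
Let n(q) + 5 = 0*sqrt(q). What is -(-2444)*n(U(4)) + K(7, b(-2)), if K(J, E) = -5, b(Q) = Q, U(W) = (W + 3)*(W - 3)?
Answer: -12225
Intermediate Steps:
U(W) = (-3 + W)*(3 + W) (U(W) = (3 + W)*(-3 + W) = (-3 + W)*(3 + W))
n(q) = -5 (n(q) = -5 + 0*sqrt(q) = -5 + 0 = -5)
-(-2444)*n(U(4)) + K(7, b(-2)) = -(-2444)*(-5) - 5 = -94*130 - 5 = -12220 - 5 = -12225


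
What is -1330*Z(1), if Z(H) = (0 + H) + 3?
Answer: -5320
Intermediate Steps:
Z(H) = 3 + H (Z(H) = H + 3 = 3 + H)
-1330*Z(1) = -1330*(3 + 1) = -1330*4 = -5320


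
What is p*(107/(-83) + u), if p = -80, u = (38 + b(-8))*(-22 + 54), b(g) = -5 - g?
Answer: -8703120/83 ≈ -1.0486e+5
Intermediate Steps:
u = 1312 (u = (38 + (-5 - 1*(-8)))*(-22 + 54) = (38 + (-5 + 8))*32 = (38 + 3)*32 = 41*32 = 1312)
p*(107/(-83) + u) = -80*(107/(-83) + 1312) = -80*(107*(-1/83) + 1312) = -80*(-107/83 + 1312) = -80*108789/83 = -8703120/83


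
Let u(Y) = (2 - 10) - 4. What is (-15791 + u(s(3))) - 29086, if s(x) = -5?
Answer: -44889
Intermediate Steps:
u(Y) = -12 (u(Y) = -8 - 4 = -12)
(-15791 + u(s(3))) - 29086 = (-15791 - 12) - 29086 = -15803 - 29086 = -44889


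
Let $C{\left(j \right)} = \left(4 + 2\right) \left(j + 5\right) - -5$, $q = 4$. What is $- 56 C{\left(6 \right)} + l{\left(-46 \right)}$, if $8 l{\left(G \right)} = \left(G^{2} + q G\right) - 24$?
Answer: $- \frac{7475}{2} \approx -3737.5$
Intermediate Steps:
$l{\left(G \right)} = -3 + \frac{G}{2} + \frac{G^{2}}{8}$ ($l{\left(G \right)} = \frac{\left(G^{2} + 4 G\right) - 24}{8} = \frac{-24 + G^{2} + 4 G}{8} = -3 + \frac{G}{2} + \frac{G^{2}}{8}$)
$C{\left(j \right)} = 35 + 6 j$ ($C{\left(j \right)} = 6 \left(5 + j\right) + 5 = \left(30 + 6 j\right) + 5 = 35 + 6 j$)
$- 56 C{\left(6 \right)} + l{\left(-46 \right)} = - 56 \left(35 + 6 \cdot 6\right) + \left(-3 + \frac{1}{2} \left(-46\right) + \frac{\left(-46\right)^{2}}{8}\right) = - 56 \left(35 + 36\right) - - \frac{477}{2} = \left(-56\right) 71 - - \frac{477}{2} = -3976 + \frac{477}{2} = - \frac{7475}{2}$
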